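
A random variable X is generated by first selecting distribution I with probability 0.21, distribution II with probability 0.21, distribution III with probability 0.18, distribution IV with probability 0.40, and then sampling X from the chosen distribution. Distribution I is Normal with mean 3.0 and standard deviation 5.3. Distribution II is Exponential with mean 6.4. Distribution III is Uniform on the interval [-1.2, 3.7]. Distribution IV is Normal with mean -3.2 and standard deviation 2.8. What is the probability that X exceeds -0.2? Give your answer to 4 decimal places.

0.5627

Conditional on each component, P(X > -0.2): I: 0.727003; II: 1; III: 0.795918; IV: 0.141988.
By total probability, P(X > -0.2) = 0.21·0.727003 + 0.21·1 + 0.18·0.795918 + 0.4·0.141988 = 0.562731.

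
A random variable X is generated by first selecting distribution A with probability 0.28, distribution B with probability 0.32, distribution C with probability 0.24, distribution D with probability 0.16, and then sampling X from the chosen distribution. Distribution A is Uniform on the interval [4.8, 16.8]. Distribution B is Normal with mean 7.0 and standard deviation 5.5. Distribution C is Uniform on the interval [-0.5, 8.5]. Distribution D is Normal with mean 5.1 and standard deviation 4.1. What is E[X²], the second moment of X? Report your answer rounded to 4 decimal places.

For each component E[X²] = Var + (mean)², giving A: 128.64; B: 79.25; C: 22.75; D: 42.82.
Overall E[X²] = 0.28·128.64 + 0.32·79.25 + 0.24·22.75 + 0.16·42.82 = 73.6904.

73.6904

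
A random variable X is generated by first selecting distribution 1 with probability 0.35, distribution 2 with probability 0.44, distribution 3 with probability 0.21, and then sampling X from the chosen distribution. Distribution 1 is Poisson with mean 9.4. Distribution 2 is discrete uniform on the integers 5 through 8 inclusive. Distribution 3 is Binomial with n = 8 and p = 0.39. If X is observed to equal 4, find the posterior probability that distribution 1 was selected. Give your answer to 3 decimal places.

0.167

Likelihoods P(X=4 | ·): 1: 0.0269111; 2: 0; 3: 0.224221.
Posterior ∝ prior × likelihood. Numerator for 1: 0.35·0.0269111 = 0.0094189.
Normalizing constant: 0.35·0.0269111 + 0.44·0 + 0.21·0.224221 = 0.0565053.
P(1 | observation) = 0.0094189 / 0.0565053 = 0.166691.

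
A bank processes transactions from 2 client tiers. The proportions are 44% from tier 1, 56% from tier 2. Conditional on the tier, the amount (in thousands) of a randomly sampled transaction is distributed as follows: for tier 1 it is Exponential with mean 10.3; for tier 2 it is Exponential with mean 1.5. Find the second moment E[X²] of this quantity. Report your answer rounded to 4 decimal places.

95.8792

For each component E[X²] = Var + (mean)², giving 1: 212.18; 2: 4.5.
Overall E[X²] = 0.44·212.18 + 0.56·4.5 = 95.8792.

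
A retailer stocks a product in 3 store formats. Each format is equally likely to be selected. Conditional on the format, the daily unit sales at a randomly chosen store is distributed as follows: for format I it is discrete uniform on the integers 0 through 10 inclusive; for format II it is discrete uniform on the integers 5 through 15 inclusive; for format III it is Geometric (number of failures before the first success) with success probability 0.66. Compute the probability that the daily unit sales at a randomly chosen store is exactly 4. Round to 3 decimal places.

0.033

Conditional on each format, P(X = 4): I: 0.0909091; II: 0; III: 0.00881982.
By total probability, P(X = 4) = 0.333333·0.0909091 + 0.333333·0 + 0.333333·0.00881982 = 0.033243.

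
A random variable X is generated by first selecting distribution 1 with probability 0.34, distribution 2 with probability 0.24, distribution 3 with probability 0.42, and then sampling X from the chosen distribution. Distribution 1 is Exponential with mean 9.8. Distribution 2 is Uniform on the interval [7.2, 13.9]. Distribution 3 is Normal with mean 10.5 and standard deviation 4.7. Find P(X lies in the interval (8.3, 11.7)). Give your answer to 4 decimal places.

0.2825

Conditional on each component, P(8.3 < X < 11.7): 1: 0.125681; 2: 0.507463; 3: 0.2809.
By total probability, P(8.3 < X < 11.7) = 0.34·0.125681 + 0.24·0.507463 + 0.42·0.2809 = 0.282501.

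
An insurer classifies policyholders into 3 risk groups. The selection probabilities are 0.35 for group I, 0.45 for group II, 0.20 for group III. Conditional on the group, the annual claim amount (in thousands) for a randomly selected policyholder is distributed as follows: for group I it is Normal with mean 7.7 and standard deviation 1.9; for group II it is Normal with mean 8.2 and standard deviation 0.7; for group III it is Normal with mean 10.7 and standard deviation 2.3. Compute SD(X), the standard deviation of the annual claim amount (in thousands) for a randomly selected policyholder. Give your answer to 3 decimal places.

1.943

Per component, I: μ=7.7, E[X²]=62.9; II: μ=8.2, E[X²]=67.73; III: μ=10.7, E[X²]=119.78.
E[X] = 0.35·7.7 + 0.45·8.2 + 0.2·10.7 = 8.525.
E[X²] = 0.35·62.9 + 0.45·67.73 + 0.2·119.78 = 76.4495.
Var(X) = E[X²] − (E[X])² = 76.4495 − 72.6756 = 3.77387.
SD(X) = √3.77387 = 1.94265.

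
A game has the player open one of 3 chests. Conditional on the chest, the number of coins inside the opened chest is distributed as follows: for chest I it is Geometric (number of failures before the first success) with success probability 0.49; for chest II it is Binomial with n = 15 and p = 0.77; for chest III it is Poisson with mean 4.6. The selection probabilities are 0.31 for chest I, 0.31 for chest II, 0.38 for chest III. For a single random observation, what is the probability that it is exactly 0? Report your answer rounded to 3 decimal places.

0.156

Conditional on each chest, P(X = 0): I: 0.49; II: 2.66635e-10; III: 0.0100518.
By total probability, P(X = 0) = 0.31·0.49 + 0.31·2.66635e-10 + 0.38·0.0100518 = 0.15572.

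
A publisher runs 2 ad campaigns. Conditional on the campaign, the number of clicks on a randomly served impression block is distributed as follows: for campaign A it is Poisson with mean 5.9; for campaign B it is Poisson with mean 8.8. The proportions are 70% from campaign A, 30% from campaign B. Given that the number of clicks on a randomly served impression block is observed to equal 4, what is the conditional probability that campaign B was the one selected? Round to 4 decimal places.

0.1045

Likelihoods P(X=4 | ·): A: 0.138312; B: 0.0376641.
Posterior ∝ prior × likelihood. Numerator for B: 0.3·0.0376641 = 0.0112992.
Normalizing constant: 0.7·0.138312 + 0.3·0.0376641 = 0.108118.
P(B | observation) = 0.0112992 / 0.108118 = 0.104509.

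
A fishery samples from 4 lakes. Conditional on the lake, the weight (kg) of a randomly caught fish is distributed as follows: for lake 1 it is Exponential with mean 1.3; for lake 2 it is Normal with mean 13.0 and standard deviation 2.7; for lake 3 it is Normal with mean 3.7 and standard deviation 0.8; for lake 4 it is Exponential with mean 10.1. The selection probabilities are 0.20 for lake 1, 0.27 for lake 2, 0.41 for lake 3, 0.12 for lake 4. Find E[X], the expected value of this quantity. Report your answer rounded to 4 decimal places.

6.4990

Component means — 1: 1.3; 2: 13; 3: 3.7; 4: 10.1.
E[X] = 0.2·1.3 + 0.27·13 + 0.41·3.7 + 0.12·10.1 = 6.499.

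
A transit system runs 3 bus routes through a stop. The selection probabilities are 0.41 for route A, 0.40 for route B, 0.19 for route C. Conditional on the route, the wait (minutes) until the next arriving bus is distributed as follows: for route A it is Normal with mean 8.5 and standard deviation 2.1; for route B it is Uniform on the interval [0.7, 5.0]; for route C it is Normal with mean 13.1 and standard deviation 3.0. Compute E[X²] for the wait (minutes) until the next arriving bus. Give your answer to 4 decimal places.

69.6118

For each component E[X²] = Var + (mean)², giving A: 76.66; B: 9.66333; C: 180.61.
Overall E[X²] = 0.41·76.66 + 0.4·9.66333 + 0.19·180.61 = 69.6118.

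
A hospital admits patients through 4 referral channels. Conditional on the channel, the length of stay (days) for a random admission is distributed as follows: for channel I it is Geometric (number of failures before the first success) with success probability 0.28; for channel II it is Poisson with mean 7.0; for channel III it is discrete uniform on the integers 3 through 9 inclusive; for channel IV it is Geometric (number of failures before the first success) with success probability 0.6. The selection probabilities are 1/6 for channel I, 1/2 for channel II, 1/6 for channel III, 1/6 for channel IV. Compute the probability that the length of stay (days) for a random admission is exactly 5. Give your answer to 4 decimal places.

0.0977

Conditional on each channel, P(X = 5): I: 0.0541777; II: 0.127717; III: 0.142857; IV: 0.006144.
By total probability, P(X = 5) = 0.166667·0.0541777 + 0.5·0.127717 + 0.166667·0.142857 + 0.166667·0.006144 = 0.0977215.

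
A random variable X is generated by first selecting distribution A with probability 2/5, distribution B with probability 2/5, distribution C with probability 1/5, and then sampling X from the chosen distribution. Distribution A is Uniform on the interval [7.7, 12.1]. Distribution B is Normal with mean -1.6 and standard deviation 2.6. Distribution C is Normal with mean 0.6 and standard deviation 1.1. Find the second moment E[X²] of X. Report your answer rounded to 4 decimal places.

For each component E[X²] = Var + (mean)², giving A: 99.6233; B: 9.32; C: 1.57.
Overall E[X²] = 0.4·99.6233 + 0.4·9.32 + 0.2·1.57 = 43.8913.

43.8913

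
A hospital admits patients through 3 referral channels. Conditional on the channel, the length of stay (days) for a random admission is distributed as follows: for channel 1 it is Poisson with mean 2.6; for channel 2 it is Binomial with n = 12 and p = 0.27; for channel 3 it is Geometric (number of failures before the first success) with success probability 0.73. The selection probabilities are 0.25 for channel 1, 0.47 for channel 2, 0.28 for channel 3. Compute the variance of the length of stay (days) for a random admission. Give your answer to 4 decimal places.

3.3839

Per component, 1: μ=2.6, E[X²]=9.36; 2: μ=3.24, E[X²]=12.8628; 3: μ=0.369863, E[X²]=0.64346.
E[X] = 0.25·2.6 + 0.47·3.24 + 0.28·0.369863 = 2.27636.
E[X²] = 0.25·9.36 + 0.47·12.8628 + 0.28·0.64346 = 8.56568.
Var(X) = E[X²] − (E[X])² = 8.56568 − 5.18182 = 3.38386.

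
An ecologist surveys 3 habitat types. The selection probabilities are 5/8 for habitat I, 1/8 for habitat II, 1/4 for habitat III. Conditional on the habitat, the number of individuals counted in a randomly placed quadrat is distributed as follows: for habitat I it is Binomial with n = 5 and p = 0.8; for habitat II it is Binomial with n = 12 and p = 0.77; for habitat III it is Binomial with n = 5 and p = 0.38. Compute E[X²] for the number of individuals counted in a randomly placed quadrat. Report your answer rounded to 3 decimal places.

22.635

For each component E[X²] = Var + (mean)², giving I: 16.8; II: 87.5028; III: 4.788.
Overall E[X²] = 0.625·16.8 + 0.125·87.5028 + 0.25·4.788 = 22.6349.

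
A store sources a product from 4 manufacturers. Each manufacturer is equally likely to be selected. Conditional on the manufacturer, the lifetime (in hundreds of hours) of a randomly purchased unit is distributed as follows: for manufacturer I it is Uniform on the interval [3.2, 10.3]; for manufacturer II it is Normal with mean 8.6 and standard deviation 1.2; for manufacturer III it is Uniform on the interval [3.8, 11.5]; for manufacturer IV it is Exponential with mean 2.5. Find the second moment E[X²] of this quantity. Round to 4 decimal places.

50.2817

For each component E[X²] = Var + (mean)², giving I: 49.7633; II: 75.4; III: 63.4633; IV: 12.5.
Overall E[X²] = 0.25·49.7633 + 0.25·75.4 + 0.25·63.4633 + 0.25·12.5 = 50.2817.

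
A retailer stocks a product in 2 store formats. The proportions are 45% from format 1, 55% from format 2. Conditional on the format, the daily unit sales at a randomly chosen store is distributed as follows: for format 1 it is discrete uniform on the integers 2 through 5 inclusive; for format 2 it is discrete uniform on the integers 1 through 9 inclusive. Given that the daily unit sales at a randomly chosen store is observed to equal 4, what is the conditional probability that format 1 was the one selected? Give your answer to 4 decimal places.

0.6480

Likelihoods P(X=4 | ·): 1: 0.25; 2: 0.111111.
Posterior ∝ prior × likelihood. Numerator for 1: 0.45·0.25 = 0.1125.
Normalizing constant: 0.45·0.25 + 0.55·0.111111 = 0.173611.
P(1 | observation) = 0.1125 / 0.173611 = 0.648.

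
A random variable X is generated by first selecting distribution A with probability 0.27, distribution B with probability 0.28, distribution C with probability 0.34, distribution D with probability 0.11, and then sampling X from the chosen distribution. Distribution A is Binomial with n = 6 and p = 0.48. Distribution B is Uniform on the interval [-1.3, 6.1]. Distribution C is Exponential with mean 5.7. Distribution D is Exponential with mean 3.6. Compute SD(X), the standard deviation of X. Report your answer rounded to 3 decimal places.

Per component, A: μ=2.88, E[X²]=9.792; B: μ=2.4, E[X²]=10.3233; C: μ=5.7, E[X²]=64.98; D: μ=3.6, E[X²]=25.92.
E[X] = 0.27·2.88 + 0.28·2.4 + 0.34·5.7 + 0.11·3.6 = 3.7836.
E[X²] = 0.27·9.792 + 0.28·10.3233 + 0.34·64.98 + 0.11·25.92 = 30.4788.
Var(X) = E[X²] − (E[X])² = 30.4788 − 14.3156 = 16.1631.
SD(X) = √16.1631 = 4.02034.

4.020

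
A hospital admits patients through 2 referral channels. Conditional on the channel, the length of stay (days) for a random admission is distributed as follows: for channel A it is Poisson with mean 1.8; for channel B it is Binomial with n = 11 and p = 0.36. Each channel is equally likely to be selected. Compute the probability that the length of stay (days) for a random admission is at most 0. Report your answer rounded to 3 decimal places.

Conditional on each channel, P(X ≤ 0): A: 0.165299; B: 0.0073787.
By total probability, P(X ≤ 0) = 0.5·0.165299 + 0.5·0.0073787 = 0.0863388.

0.086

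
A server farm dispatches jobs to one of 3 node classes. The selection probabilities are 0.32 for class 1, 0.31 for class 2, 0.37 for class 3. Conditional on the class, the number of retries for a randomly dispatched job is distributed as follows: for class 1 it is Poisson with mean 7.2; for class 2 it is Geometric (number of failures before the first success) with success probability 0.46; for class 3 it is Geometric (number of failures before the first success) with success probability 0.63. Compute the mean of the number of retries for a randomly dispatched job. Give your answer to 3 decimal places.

2.885

Component means — 1: 7.2; 2: 1.17391; 3: 0.587302.
E[X] = 0.32·7.2 + 0.31·1.17391 + 0.37·0.587302 = 2.88521.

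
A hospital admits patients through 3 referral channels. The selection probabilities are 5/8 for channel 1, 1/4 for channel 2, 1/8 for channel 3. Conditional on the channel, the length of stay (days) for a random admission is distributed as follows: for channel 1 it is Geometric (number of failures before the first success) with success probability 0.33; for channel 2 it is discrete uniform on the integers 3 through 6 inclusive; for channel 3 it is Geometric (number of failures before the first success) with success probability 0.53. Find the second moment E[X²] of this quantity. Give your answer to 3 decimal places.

12.104

For each component E[X²] = Var + (mean)², giving 1: 10.2746; 2: 21.5; 3: 2.45959.
Overall E[X²] = 0.625·10.2746 + 0.25·21.5 + 0.125·2.45959 = 12.1041.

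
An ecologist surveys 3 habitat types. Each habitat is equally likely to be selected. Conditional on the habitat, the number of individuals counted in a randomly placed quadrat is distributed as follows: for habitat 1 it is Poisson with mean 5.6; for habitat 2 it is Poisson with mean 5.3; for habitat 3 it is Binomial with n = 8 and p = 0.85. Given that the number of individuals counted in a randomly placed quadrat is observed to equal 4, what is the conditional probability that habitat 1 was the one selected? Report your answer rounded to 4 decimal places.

Likelihoods P(X=4 | ·): 1: 0.151528; 2: 0.164109; 3: 0.0184986.
Posterior ∝ prior × likelihood. Numerator for 1: 0.333333·0.151528 = 0.0505092.
Normalizing constant: 0.333333·0.151528 + 0.333333·0.164109 + 0.333333·0.0184986 = 0.111378.
P(1 | observation) = 0.0505092 / 0.111378 = 0.453492.

0.4535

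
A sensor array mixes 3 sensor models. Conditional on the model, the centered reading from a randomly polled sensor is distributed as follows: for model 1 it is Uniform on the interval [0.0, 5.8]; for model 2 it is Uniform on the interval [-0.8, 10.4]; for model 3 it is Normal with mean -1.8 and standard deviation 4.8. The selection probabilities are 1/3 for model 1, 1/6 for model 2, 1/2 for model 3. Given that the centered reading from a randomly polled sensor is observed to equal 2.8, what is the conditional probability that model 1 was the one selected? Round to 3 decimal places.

Likelihoods f(2.8 | ·): 1: 0.172414; 2: 0.0892857; 3: 0.0525098.
Posterior ∝ prior × likelihood. Numerator for 1: 0.333333·0.172414 = 0.0574713.
Normalizing constant: 0.333333·0.172414 + 0.166667·0.0892857 + 0.5·0.0525098 = 0.0986071.
P(1 | observation) = 0.0574713 / 0.0986071 = 0.582831.

0.583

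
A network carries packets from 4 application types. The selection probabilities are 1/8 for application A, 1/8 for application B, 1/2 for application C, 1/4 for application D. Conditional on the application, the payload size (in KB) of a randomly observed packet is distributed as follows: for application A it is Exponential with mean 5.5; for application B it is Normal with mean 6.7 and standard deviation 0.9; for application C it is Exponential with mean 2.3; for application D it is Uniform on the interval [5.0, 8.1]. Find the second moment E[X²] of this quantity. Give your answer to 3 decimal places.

For each component E[X²] = Var + (mean)², giving A: 60.5; B: 45.7; C: 10.58; D: 43.7033.
Overall E[X²] = 0.125·60.5 + 0.125·45.7 + 0.5·10.58 + 0.25·43.7033 = 29.4908.

29.491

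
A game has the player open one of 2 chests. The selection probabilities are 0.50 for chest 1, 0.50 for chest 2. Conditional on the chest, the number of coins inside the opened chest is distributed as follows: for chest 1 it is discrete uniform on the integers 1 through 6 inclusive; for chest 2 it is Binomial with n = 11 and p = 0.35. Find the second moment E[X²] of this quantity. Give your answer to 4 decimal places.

16.2458

For each component E[X²] = Var + (mean)², giving 1: 15.1667; 2: 17.325.
Overall E[X²] = 0.5·15.1667 + 0.5·17.325 = 16.2458.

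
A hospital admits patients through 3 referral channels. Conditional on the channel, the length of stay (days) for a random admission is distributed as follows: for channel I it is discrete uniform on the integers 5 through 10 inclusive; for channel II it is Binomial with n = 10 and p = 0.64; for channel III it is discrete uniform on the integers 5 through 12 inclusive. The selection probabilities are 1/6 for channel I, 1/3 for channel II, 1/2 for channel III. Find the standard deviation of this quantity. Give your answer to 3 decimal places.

Per component, I: μ=7.5, E[X²]=59.1667; II: μ=6.4, E[X²]=43.264; III: μ=8.5, E[X²]=77.5.
E[X] = 0.166667·7.5 + 0.333333·6.4 + 0.5·8.5 = 7.63333.
E[X²] = 0.166667·59.1667 + 0.333333·43.264 + 0.5·77.5 = 63.0324.
Var(X) = E[X²] − (E[X])² = 63.0324 − 58.2678 = 4.76467.
SD(X) = √4.76467 = 2.18281.

2.183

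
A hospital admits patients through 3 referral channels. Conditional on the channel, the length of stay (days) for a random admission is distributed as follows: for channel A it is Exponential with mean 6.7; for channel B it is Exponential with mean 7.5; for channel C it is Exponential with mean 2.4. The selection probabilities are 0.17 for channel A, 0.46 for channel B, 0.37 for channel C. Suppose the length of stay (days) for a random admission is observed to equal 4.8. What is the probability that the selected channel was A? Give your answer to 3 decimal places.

0.189

Likelihoods f(4.8 | ·): A: 0.0729103; B: 0.0703057; C: 0.0563897.
Posterior ∝ prior × likelihood. Numerator for A: 0.17·0.0729103 = 0.0123948.
Normalizing constant: 0.17·0.0729103 + 0.46·0.0703057 + 0.37·0.0563897 = 0.0655995.
P(A | observation) = 0.0123948 / 0.0655995 = 0.188946.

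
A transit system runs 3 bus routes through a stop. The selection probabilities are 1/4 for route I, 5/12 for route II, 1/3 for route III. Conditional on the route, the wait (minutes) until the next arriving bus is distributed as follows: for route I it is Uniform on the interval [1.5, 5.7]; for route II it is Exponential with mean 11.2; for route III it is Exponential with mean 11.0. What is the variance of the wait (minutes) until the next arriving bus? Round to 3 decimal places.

103.553

Per component, I: μ=3.6, E[X²]=14.43; II: μ=11.2, E[X²]=250.88; III: μ=11, E[X²]=242.
E[X] = 0.25·3.6 + 0.416667·11.2 + 0.333333·11 = 9.23333.
E[X²] = 0.25·14.43 + 0.416667·250.88 + 0.333333·242 = 188.807.
Var(X) = E[X²] − (E[X])² = 188.807 − 85.2544 = 103.553.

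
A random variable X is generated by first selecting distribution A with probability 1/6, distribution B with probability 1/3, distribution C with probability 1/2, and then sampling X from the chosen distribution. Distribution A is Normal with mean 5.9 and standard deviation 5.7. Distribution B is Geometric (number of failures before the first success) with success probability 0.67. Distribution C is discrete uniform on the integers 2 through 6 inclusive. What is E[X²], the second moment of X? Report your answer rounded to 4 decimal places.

For each component E[X²] = Var + (mean)², giving A: 67.3; B: 0.977723; C: 18.
Overall E[X²] = 0.166667·67.3 + 0.333333·0.977723 + 0.5·18 = 20.5426.

20.5426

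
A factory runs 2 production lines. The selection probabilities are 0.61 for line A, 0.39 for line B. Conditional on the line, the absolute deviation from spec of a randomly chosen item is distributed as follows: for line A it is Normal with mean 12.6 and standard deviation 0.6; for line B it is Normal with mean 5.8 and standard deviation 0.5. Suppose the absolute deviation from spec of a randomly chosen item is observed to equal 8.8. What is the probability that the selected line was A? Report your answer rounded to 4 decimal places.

0.1430

Likelihoods f(8.8 | ·): A: 1.29641e-09; B: 1.21518e-08.
Posterior ∝ prior × likelihood. Numerator for A: 0.61·1.29641e-09 = 7.90809e-10.
Normalizing constant: 0.61·1.29641e-09 + 0.39·1.21518e-08 = 5.53e-09.
P(A | observation) = 7.90809e-10 / 5.53e-09 = 0.143003.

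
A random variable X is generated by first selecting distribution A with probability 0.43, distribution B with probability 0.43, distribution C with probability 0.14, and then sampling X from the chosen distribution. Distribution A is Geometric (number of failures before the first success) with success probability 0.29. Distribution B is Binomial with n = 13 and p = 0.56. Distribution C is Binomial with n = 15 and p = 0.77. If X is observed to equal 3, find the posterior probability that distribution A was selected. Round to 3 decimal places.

Likelihoods P(X=3 | ·): A: 0.103794; B: 0.0136602; C: 4.55216e-06.
Posterior ∝ prior × likelihood. Numerator for A: 0.43·0.103794 = 0.0446315.
Normalizing constant: 0.43·0.103794 + 0.43·0.0136602 + 0.14·4.55216e-06 = 0.050506.
P(A | observation) = 0.0446315 / 0.050506 = 0.883687.

0.884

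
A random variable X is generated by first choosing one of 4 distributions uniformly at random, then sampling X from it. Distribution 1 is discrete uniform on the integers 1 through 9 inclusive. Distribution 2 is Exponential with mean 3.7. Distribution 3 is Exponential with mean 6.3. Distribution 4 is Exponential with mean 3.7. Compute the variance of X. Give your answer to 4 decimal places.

19.5960

Per component, 1: μ=5, E[X²]=31.6667; 2: μ=3.7, E[X²]=27.38; 3: μ=6.3, E[X²]=79.38; 4: μ=3.7, E[X²]=27.38.
E[X] = 0.25·5 + 0.25·3.7 + 0.25·6.3 + 0.25·3.7 = 4.675.
E[X²] = 0.25·31.6667 + 0.25·27.38 + 0.25·79.38 + 0.25·27.38 = 41.4517.
Var(X) = E[X²] − (E[X])² = 41.4517 − 21.8556 = 19.596.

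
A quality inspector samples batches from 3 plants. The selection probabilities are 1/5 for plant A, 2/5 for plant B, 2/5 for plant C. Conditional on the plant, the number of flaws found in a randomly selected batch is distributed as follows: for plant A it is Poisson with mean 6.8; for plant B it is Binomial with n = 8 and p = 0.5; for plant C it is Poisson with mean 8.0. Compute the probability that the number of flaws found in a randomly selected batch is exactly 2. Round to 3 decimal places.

0.053

Conditional on each plant, P(X = 2): A: 0.0257505; B: 0.109375; C: 0.0107348.
By total probability, P(X = 2) = 0.2·0.0257505 + 0.4·0.109375 + 0.4·0.0107348 = 0.053194.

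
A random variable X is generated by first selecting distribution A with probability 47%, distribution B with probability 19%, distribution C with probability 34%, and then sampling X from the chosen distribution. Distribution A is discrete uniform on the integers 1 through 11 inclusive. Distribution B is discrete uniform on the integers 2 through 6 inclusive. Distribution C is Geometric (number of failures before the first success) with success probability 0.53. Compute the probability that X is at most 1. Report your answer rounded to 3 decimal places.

Conditional on each component, P(X ≤ 1): A: 0.0909091; B: 0; C: 0.7791.
By total probability, P(X ≤ 1) = 0.47·0.0909091 + 0.19·0 + 0.34·0.7791 = 0.307621.

0.308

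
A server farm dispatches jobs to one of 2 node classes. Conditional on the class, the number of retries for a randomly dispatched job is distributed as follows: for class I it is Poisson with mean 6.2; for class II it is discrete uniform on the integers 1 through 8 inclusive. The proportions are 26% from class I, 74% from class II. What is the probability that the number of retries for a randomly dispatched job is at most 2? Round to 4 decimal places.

Conditional on each class, P(X ≤ 2): I: 0.0536176; II: 0.25.
By total probability, P(X ≤ 2) = 0.26·0.0536176 + 0.74·0.25 = 0.198941.

0.1989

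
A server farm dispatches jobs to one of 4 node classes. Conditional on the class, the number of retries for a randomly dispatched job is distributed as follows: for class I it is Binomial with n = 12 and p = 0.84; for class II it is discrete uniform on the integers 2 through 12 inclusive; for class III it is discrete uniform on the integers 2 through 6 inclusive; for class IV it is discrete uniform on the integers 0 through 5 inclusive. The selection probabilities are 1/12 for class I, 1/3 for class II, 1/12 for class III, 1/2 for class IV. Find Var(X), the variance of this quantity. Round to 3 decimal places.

Per component, I: μ=10.08, E[X²]=103.219; II: μ=7, E[X²]=59; III: μ=4, E[X²]=18; IV: μ=2.5, E[X²]=9.16667.
E[X] = 0.0833333·10.08 + 0.333333·7 + 0.0833333·4 + 0.5·2.5 = 4.75667.
E[X²] = 0.0833333·103.219 + 0.333333·59 + 0.0833333·18 + 0.5·9.16667 = 34.3516.
Var(X) = E[X²] − (E[X])² = 34.3516 − 22.6259 = 11.7257.

11.726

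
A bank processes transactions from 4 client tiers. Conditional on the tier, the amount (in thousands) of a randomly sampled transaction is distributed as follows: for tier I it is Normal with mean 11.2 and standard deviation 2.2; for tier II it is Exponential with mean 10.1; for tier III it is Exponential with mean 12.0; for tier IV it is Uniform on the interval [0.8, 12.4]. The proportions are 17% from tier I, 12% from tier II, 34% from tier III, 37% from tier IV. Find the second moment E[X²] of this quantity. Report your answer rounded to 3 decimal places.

164.816

For each component E[X²] = Var + (mean)², giving I: 130.28; II: 204.02; III: 288; IV: 54.7733.
Overall E[X²] = 0.17·130.28 + 0.12·204.02 + 0.34·288 + 0.37·54.7733 = 164.816.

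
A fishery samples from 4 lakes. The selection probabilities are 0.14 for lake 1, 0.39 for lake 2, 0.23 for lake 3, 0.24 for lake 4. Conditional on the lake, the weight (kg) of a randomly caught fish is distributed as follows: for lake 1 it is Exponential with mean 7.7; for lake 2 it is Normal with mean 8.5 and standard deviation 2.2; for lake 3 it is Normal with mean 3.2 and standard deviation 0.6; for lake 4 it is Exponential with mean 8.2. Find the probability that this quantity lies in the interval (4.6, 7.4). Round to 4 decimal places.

Conditional on each lake, P(4.6 < X < 7.4): 1: 0.167744; 2: 0.270401; 3: 0.00981533; 4: 0.165073.
By total probability, P(4.6 < X < 7.4) = 0.14·0.167744 + 0.39·0.270401 + 0.23·0.00981533 + 0.24·0.165073 = 0.170815.

0.1708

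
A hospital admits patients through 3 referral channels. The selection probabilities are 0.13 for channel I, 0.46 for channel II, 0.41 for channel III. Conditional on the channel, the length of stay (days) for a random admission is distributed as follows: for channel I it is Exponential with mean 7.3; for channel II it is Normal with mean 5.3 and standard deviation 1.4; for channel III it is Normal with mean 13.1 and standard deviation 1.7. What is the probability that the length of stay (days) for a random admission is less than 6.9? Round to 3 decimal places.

0.481

Conditional on each channel, P(X < 6.9): I: 0.6114; II: 0.873451; III: 0.00013263.
By total probability, P(X < 6.9) = 0.13·0.6114 + 0.46·0.873451 + 0.41·0.00013263 = 0.481324.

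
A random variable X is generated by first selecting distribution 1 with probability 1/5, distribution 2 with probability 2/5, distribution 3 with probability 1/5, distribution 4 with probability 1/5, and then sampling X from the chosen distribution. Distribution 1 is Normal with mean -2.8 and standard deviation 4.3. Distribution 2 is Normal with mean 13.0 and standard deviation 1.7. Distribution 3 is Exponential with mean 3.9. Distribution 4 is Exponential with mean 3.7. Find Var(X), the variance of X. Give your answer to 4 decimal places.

47.6364

Per component, 1: μ=-2.8, E[X²]=26.33; 2: μ=13, E[X²]=171.89; 3: μ=3.9, E[X²]=30.42; 4: μ=3.7, E[X²]=27.38.
E[X] = 0.2·-2.8 + 0.4·13 + 0.2·3.9 + 0.2·3.7 = 6.16.
E[X²] = 0.2·26.33 + 0.4·171.89 + 0.2·30.42 + 0.2·27.38 = 85.582.
Var(X) = E[X²] − (E[X])² = 85.582 − 37.9456 = 47.6364.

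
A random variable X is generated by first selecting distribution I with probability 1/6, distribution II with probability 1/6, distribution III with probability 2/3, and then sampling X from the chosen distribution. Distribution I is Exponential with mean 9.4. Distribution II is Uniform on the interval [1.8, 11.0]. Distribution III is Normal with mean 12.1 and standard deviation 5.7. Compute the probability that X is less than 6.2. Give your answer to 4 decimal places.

0.2604

Conditional on each component, P(X < 6.2): I: 0.482929; II: 0.478261; III: 0.150314.
By total probability, P(X < 6.2) = 0.166667·0.482929 + 0.166667·0.478261 + 0.666667·0.150314 = 0.260408.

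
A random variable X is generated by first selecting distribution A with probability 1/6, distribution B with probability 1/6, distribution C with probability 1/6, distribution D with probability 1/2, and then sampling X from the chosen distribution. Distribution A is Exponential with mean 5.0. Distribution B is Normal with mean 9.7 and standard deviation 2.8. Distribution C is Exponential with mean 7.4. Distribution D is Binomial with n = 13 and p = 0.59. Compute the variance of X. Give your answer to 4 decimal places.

18.0365

Per component, A: μ=5, E[X²]=50; B: μ=9.7, E[X²]=101.93; C: μ=7.4, E[X²]=109.52; D: μ=7.67, E[X²]=61.9736.
E[X] = 0.166667·5 + 0.166667·9.7 + 0.166667·7.4 + 0.5·7.67 = 7.51833.
E[X²] = 0.166667·50 + 0.166667·101.93 + 0.166667·109.52 + 0.5·61.9736 = 74.5618.
Var(X) = E[X²] − (E[X])² = 74.5618 − 56.5253 = 18.0365.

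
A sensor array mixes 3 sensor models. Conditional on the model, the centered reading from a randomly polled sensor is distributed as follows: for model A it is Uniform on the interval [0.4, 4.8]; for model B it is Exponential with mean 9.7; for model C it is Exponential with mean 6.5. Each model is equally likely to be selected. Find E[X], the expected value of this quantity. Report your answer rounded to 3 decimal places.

Component means — A: 2.6; B: 9.7; C: 6.5.
E[X] = 0.333333·2.6 + 0.333333·9.7 + 0.333333·6.5 = 6.26667.

6.267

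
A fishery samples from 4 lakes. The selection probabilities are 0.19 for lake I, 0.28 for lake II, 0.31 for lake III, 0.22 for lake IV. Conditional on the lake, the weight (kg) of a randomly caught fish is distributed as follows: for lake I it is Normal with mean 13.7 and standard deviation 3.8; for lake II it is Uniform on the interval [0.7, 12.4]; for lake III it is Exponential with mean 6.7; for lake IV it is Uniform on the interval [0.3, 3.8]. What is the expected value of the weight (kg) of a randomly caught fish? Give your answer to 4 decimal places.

6.9650

Component means — I: 13.7; II: 6.55; III: 6.7; IV: 2.05.
E[X] = 0.19·13.7 + 0.28·6.55 + 0.31·6.7 + 0.22·2.05 = 6.965.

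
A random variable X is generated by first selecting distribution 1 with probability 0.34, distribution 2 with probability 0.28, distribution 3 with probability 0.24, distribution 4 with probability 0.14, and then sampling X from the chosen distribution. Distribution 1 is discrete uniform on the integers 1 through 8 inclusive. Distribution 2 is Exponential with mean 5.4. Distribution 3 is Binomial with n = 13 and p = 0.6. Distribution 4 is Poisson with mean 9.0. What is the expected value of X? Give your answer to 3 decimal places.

6.174

Component means — 1: 4.5; 2: 5.4; 3: 7.8; 4: 9.
E[X] = 0.34·4.5 + 0.28·5.4 + 0.24·7.8 + 0.14·9 = 6.174.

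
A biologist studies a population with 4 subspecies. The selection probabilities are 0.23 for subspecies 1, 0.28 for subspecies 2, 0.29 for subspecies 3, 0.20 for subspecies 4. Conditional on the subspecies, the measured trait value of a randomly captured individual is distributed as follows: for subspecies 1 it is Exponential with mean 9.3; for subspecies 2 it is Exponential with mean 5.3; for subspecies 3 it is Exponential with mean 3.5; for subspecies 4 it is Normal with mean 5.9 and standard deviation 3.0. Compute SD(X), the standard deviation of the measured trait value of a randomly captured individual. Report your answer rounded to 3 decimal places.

Per component, 1: μ=9.3, E[X²]=172.98; 2: μ=5.3, E[X²]=56.18; 3: μ=3.5, E[X²]=24.5; 4: μ=5.9, E[X²]=43.81.
E[X] = 0.23·9.3 + 0.28·5.3 + 0.29·3.5 + 0.2·5.9 = 5.818.
E[X²] = 0.23·172.98 + 0.28·56.18 + 0.29·24.5 + 0.2·43.81 = 71.3828.
Var(X) = E[X²] − (E[X])² = 71.3828 − 33.8491 = 37.5337.
SD(X) = √37.5337 = 6.12647.

6.126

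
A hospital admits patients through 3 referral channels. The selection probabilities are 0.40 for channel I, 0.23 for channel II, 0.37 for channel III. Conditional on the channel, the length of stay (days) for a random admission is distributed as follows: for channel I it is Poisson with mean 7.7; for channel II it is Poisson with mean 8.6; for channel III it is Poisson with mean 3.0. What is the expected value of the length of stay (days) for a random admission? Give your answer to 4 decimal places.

Component means — I: 7.7; II: 8.6; III: 3.
E[X] = 0.4·7.7 + 0.23·8.6 + 0.37·3 = 6.168.

6.1680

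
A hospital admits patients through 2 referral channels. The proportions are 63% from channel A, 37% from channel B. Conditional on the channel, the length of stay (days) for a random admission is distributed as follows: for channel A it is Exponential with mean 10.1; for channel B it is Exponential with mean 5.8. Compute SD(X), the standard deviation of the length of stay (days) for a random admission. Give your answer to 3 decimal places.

Per component, A: μ=10.1, E[X²]=204.02; B: μ=5.8, E[X²]=67.28.
E[X] = 0.63·10.1 + 0.37·5.8 = 8.509.
E[X²] = 0.63·204.02 + 0.37·67.28 = 153.426.
Var(X) = E[X²] − (E[X])² = 153.426 − 72.4031 = 81.0231.
SD(X) = √81.0231 = 9.00128.

9.001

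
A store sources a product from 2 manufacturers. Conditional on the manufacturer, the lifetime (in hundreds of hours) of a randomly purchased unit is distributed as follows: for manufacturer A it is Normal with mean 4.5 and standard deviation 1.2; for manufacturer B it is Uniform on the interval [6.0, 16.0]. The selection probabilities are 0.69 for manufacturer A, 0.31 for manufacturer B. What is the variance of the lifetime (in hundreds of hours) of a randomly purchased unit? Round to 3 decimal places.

12.614

Per component, A: μ=4.5, E[X²]=21.69; B: μ=11, E[X²]=129.333.
E[X] = 0.69·4.5 + 0.31·11 = 6.515.
E[X²] = 0.69·21.69 + 0.31·129.333 = 55.0594.
Var(X) = E[X²] − (E[X])² = 55.0594 − 42.4452 = 12.6142.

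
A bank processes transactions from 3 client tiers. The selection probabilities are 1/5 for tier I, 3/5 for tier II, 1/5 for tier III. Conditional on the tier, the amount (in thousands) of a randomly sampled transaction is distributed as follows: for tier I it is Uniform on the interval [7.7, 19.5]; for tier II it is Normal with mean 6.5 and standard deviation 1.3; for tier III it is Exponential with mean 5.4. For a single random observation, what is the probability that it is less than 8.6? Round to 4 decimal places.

0.7427

Conditional on each tier, P(X < 8.6): I: 0.0762712; II: 0.946886; III: 0.796602.
By total probability, P(X < 8.6) = 0.2·0.0762712 + 0.6·0.946886 + 0.2·0.796602 = 0.742706.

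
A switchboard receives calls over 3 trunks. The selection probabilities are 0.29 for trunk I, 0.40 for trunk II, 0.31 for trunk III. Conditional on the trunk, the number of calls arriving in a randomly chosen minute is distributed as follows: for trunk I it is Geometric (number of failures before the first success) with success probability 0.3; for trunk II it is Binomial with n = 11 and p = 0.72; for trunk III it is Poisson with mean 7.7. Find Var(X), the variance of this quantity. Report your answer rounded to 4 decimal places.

11.7453

Per component, I: μ=2.33333, E[X²]=13.2222; II: μ=7.92, E[X²]=64.944; III: μ=7.7, E[X²]=66.99.
E[X] = 0.29·2.33333 + 0.4·7.92 + 0.31·7.7 = 6.23167.
E[X²] = 0.29·13.2222 + 0.4·64.944 + 0.31·66.99 = 50.5789.
Var(X) = E[X²] − (E[X])² = 50.5789 − 38.8337 = 11.7453.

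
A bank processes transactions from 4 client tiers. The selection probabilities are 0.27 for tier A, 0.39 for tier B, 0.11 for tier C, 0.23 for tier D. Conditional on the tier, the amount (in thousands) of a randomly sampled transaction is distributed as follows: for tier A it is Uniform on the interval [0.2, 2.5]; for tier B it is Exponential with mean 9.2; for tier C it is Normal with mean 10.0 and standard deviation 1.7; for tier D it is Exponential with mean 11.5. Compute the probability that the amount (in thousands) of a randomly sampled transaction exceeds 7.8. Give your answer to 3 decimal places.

0.383

Conditional on each tier, P(X > 7.8): A: 0; B: 0.428345; C: 0.902188; D: 0.507499.
By total probability, P(X > 7.8) = 0.27·0 + 0.39·0.428345 + 0.11·0.902188 + 0.23·0.507499 = 0.38302.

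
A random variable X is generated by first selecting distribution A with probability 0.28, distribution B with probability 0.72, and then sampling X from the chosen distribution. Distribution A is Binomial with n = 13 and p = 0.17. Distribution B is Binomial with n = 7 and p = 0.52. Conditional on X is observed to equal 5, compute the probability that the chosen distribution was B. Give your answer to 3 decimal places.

Likelihoods P(X=5 | ·): A: 0.0411574; B: 0.183958.
Posterior ∝ prior × likelihood. Numerator for B: 0.72·0.183958 = 0.13245.
Normalizing constant: 0.28·0.0411574 + 0.72·0.183958 = 0.143974.
P(B | observation) = 0.13245 / 0.143974 = 0.919957.

0.920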